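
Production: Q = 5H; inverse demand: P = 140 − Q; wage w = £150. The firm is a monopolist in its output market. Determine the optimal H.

Marginal revenue from the inverse demand is MR = 140 − 2Q.
The marginal product is MP_H = 5.
A monopolist hires until marginal revenue product equals the wage: MR·MP_H = w.
(140 − 10H)·5 = 150, so H = 11.

H* = 11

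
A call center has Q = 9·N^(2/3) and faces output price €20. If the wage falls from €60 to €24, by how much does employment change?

From P·MP_N = w with MP_N = 6·N^(-1/3), the labor demand is N(w) = (120/w)^(3).
At w = 60: N = 8. At w = 24: N = 125.
ΔN = 125 − 8 = 117.

ΔN = 117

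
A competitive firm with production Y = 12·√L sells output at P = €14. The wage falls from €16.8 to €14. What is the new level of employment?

From P·MP_L = w with MP_L = 6·L^(-1/2), the labor demand is L(w) = (84/w)^(2).
At w = 16.8: L = 25. At w = 14: L = 36.

L* = 36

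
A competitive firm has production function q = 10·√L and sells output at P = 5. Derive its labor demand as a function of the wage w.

L(w) = 625/w²

MP_L = (1/2)·10·L^(-1/2) = 5·L^(-1/2).
Setting P·MP_L = w: 25·L^(-1/2) = w.
Solving for L: L^(-1/2) = w/25, so L = (25/w)^(2).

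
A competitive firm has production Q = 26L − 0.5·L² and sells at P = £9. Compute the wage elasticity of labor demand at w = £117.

From P·MP_L = w with MP_L = 26 − L, labor demand is L(w) = 26 − w/9.
dL/dw = −1/(9) = -1/9.
At w = 117, L = 13, so ε = (dL/dw)·(w/L) = (-1/9)·(117/13) = -1.

ε = -1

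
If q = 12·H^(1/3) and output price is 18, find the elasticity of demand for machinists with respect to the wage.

ε = -1.5

MP_H = (1/3)·12·H^(-2/3), so P·MP_H = w gives 72·H^(-2/3) = w.
Solving, H(w) = (72/w)^(3/2). This is a constant-elasticity form: H ∝ w^(−3/2), so ε = −3/2.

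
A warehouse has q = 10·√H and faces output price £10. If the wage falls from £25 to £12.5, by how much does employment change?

ΔH = 12

From P·MP_H = w with MP_H = 5·H^(-1/2), the labor demand is H(w) = (50/w)^(2).
At w = 25: H = 4. At w = 12.5: H = 16.
ΔH = 16 − 4 = 12.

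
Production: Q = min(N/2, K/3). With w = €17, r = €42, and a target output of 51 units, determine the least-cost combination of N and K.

With a fixed-proportions technology, the cost-minimizing bundle uses no slack in either input: N/2 = K/3 = Q.
So N = 2·51 = 102 and K = 3·51 = 153.

N* = 102, K* = 153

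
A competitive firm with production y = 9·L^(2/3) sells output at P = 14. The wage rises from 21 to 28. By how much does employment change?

From P·MP_L = w with MP_L = 6·L^(-1/3), the labor demand is L(w) = (84/w)^(3).
At w = 21: L = 64. At w = 28: L = 27.
ΔL = 27 − 64 = -37.

ΔL = -37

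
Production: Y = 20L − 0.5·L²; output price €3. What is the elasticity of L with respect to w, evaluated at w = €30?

ε = -1

From P·MP_L = w with MP_L = 20 − L, labor demand is L(w) = 20 − w/3.
dL/dw = −1/(3) = -1/3.
At w = 30, L = 10, so ε = (dL/dw)·(w/L) = (-1/3)·(30/10) = -1.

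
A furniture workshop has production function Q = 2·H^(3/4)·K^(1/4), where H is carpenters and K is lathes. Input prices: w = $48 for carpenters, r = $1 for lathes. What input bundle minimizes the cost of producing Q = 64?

Cost minimization requires the marginal rate of technical substitution to equal the input-price ratio: MP_H/MP_K = w/r.
Here MP_H/MP_K = (3/4)·(K/H)/(1/4) = 3·(K/H). Setting this equal to 48/1 = 48 gives K = 16H.
Substituting into Q = 64: 2·H^(3/4)·(16H)^(1/4) = 64.
Solving, H = 16 and K = 256.

H* = 16, K* = 256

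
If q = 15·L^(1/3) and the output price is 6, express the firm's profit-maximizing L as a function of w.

L(w) = (30/w)^(3/2)

MP_L = (1/3)·15·L^(-2/3) = 5·L^(-2/3).
Setting P·MP_L = w: 30·L^(-2/3) = w.
Solving for L: L^(-2/3) = w/30, so L = (30/w)^(3/2).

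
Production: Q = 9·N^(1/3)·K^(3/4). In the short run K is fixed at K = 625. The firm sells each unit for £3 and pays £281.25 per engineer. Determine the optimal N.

N* = 8

With K = 625, MP_N = (1/3)·9·N^(-2/3)·625^(3/4) = 375·N^(-2/3).
Profit maximization for a price taker requires P·MP_N = w: 3·375·N^(-2/3) = 281.25.
So N^(-2/3) = 0.25, which gives N = 8.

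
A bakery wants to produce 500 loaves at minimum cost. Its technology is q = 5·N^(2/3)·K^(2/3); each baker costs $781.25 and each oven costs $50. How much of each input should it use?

Cost minimization requires the marginal rate of technical substitution to equal the input-price ratio: MP_N/MP_K = w/r.
Here MP_N/MP_K = (2/3)·(K/N)/(2/3) = (K/N). Setting this equal to 781.25/50 = 15.625 gives K = 15.625N.
Substituting into q = 500: 5·N^(2/3)·(15.625N)^(2/3) = 500.
Solving, N = 8 and K = 125.

N* = 8, K* = 125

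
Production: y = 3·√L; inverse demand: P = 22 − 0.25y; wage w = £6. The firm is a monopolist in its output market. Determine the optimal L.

Marginal revenue from the inverse demand is MR = 22 − 0.5y.
The marginal product is MP_L = 1.5·L^(-1/2).
A monopolist hires until marginal revenue product equals the wage: MR·MP_L = w.
At L, y = 3·√L. Substituting and solving: (22 − 1.5·√L)·1.5·L^(-1/2) = 6 gives L = 16.

L* = 16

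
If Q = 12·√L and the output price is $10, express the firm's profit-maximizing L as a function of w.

MP_L = (1/2)·12·L^(-1/2) = 6·L^(-1/2).
Setting P·MP_L = w: 60·L^(-1/2) = w.
Solving for L: L^(-1/2) = w/60, so L = (60/w)^(2).

L(w) = 3600/w²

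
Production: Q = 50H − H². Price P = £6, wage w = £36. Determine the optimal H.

H* = 22

The marginal product of H is MP_H = 50 − 2H.
A price-taking firm hires until the value of the marginal product equals the wage: P·MP_H = w, so 6·(50 − 2H) = 36.
Then 50 − 2H = 6, giving H = 22.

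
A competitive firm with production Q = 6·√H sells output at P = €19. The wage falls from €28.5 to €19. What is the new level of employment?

H* = 9

From P·MP_H = w with MP_H = 3·H^(-1/2), the labor demand is H(w) = (57/w)^(2).
At w = 28.5: H = 4. At w = 19: H = 9.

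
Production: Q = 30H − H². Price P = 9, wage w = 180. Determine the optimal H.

The marginal product of H is MP_H = 30 − 2H.
A price-taking firm hires until the value of the marginal product equals the wage: P·MP_H = w, so 9·(30 − 2H) = 180.
Then 30 − 2H = 20, giving H = 5.

H* = 5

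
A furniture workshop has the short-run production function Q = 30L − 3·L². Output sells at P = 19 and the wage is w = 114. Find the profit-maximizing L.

The marginal product of L is MP_L = 30 − 6L.
A price-taking firm hires until the value of the marginal product equals the wage: P·MP_L = w, so 19·(30 − 6L) = 114.
Then 30 − 6L = 6, giving L = 4.

L* = 4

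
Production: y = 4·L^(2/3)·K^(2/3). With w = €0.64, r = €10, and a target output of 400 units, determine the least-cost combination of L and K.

L* = 125, K* = 8

Cost minimization requires the marginal rate of technical substitution to equal the input-price ratio: MP_L/MP_K = w/r.
Here MP_L/MP_K = (2/3)·(K/L)/(2/3) = (K/L). Setting this equal to 0.64/10 = 0.064 gives K = 0.064L.
Substituting into y = 400: 4·L^(2/3)·(0.064L)^(2/3) = 400.
Solving, L = 125 and K = 8.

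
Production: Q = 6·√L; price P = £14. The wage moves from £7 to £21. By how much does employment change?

ΔL = -32

From P·MP_L = w with MP_L = 3·L^(-1/2), the labor demand is L(w) = (42/w)^(2).
At w = 7: L = 36. At w = 21: L = 4.
ΔL = 4 − 36 = -32.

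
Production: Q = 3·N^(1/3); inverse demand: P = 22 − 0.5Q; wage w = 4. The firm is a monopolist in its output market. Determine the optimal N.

N* = 8

Marginal revenue from the inverse demand is MR = 22 − Q.
The marginal product is MP_N = N^(-2/3).
A monopolist hires until marginal revenue product equals the wage: MR·MP_N = w.
At N, Q = 3·N^(1/3). Substituting and solving: (22 − 3·N^(1/3))·N^(-2/3) = 4 gives N = 8.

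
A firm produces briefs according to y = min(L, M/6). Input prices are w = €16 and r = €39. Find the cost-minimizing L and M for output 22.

With a fixed-proportions technology, the cost-minimizing bundle uses no slack in either input: L = M/6 = y.
So L = 22 and M = 6·22 = 132.

L* = 22, M* = 132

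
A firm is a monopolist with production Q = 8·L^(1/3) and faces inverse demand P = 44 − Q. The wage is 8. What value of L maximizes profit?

L* = 8

Marginal revenue from the inverse demand is MR = 44 − 2Q.
The marginal product is MP_L = (8/3)·L^(-2/3).
A monopolist hires until marginal revenue product equals the wage: MR·MP_L = w.
At L, Q = 8·L^(1/3). Substituting and solving: (44 − 16·L^(1/3))·(8/3)·L^(-2/3) = 8 gives L = 8.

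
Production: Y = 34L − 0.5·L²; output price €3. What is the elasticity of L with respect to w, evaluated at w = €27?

From P·MP_L = w with MP_L = 34 − L, labor demand is L(w) = 34 − w/3.
dL/dw = −1/(3) = -1/3.
At w = 27, L = 25, so ε = (dL/dw)·(w/L) = (-1/3)·(27/25) = -0.36.

ε = -0.36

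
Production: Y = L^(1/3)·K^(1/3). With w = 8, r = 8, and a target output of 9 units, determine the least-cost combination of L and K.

Cost minimization requires the marginal rate of technical substitution to equal the input-price ratio: MP_L/MP_K = w/r.
Here MP_L/MP_K = (1/3)·(K/L)/(1/3) = (K/L). Setting this equal to 8/8 = 1 gives K = L.
Substituting into Y = 9: L^(1/3)·(L)^(1/3) = 9.
Solving, L = 27 and K = 27.

L* = 27, K* = 27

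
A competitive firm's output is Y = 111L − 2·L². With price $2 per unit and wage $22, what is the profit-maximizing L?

The marginal product of L is MP_L = 111 − 4L.
A price-taking firm hires until the value of the marginal product equals the wage: P·MP_L = w, so 2·(111 − 4L) = 22.
Then 111 − 4L = 11, giving L = 25.

L* = 25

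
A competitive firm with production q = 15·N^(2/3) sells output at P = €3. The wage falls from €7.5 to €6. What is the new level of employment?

From P·MP_N = w with MP_N = 10·N^(-1/3), the labor demand is N(w) = (30/w)^(3).
At w = 7.5: N = 64. At w = 6: N = 125.

N* = 125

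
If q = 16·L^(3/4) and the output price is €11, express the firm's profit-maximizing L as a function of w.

L(w) = (132/w)^(4)

MP_L = (3/4)·16·L^(-1/4) = 12·L^(-1/4).
Setting P·MP_L = w: 132·L^(-1/4) = w.
Solving for L: L^(-1/4) = w/132, so L = (132/w)^(4).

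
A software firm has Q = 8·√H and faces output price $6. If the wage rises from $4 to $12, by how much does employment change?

ΔH = -32

From P·MP_H = w with MP_H = 4·H^(-1/2), the labor demand is H(w) = (24/w)^(2).
At w = 4: H = 36. At w = 12: H = 4.
ΔH = 4 − 36 = -32.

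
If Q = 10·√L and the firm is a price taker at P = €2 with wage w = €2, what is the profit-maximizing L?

MP_L = (1/2)·10·L^(-1/2) = 5·L^(-1/2).
Profit maximization for a price taker requires P·MP_L = w: 2·5·L^(-1/2) = 2.
So L^(-1/2) = 0.2, which gives L = 25.

L* = 25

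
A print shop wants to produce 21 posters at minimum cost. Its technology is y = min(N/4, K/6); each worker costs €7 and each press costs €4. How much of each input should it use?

With a fixed-proportions technology, the cost-minimizing bundle uses no slack in either input: N/4 = K/6 = y.
So N = 4·21 = 84 and K = 6·21 = 126.

N* = 84, K* = 126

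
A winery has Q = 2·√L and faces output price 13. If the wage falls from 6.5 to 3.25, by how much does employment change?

From P·MP_L = w with MP_L = L^(-1/2), the labor demand is L(w) = (13/w)^(2).
At w = 6.5: L = 4. At w = 3.25: L = 16.
ΔL = 16 − 4 = 12.

ΔL = 12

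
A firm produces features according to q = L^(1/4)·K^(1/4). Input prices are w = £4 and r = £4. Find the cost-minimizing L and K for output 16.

L* = 256, K* = 256

Cost minimization requires the marginal rate of technical substitution to equal the input-price ratio: MP_L/MP_K = w/r.
Here MP_L/MP_K = (1/4)·(K/L)/(1/4) = (K/L). Setting this equal to 4/4 = 1 gives K = L.
Substituting into q = 16: L^(1/4)·(L)^(1/4) = 16.
Solving, L = 256 and K = 256.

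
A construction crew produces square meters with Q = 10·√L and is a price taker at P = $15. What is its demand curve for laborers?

L(w) = 5625/w²

MP_L = (1/2)·10·L^(-1/2) = 5·L^(-1/2).
Setting P·MP_L = w: 75·L^(-1/2) = w.
Solving for L: L^(-1/2) = w/75, so L = (75/w)^(2).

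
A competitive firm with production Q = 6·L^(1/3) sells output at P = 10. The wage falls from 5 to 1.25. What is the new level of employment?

From P·MP_L = w with MP_L = 2·L^(-2/3), the labor demand is L(w) = (20/w)^(3/2).
At w = 5: L = 8. At w = 1.25: L = 64.

L* = 64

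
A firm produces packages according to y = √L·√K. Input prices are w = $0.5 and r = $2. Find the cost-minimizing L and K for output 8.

L* = 16, K* = 4

Cost minimization requires the marginal rate of technical substitution to equal the input-price ratio: MP_L/MP_K = w/r.
Here MP_L/MP_K = (1/2)·(K/L)/(1/2) = (K/L). Setting this equal to 0.5/2 = 0.25 gives K = 0.25L.
Substituting into y = 8: L^(1/2)·(0.25L)^(1/2) = 8.
Solving, L = 16 and K = 4.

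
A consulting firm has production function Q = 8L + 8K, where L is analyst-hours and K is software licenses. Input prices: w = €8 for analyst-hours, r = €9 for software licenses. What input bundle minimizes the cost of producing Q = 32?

The inputs are perfect substitutes, so the firm uses whichever has the lower cost per unit of output.
Cost per unit of output via L is w/8 = 1; via K it is r/8 = 1.125. L is cheaper.
Producing Q = 32 with L alone: L = 4, K = 0.

L* = 4, K* = 0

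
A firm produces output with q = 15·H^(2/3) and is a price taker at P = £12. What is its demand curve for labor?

MP_H = (2/3)·15·H^(-1/3) = 10·H^(-1/3).
Setting P·MP_H = w: 120·H^(-1/3) = w.
Solving for H: H^(-1/3) = w/120, so H = (120/w)^(3).

H(w) = 1728000/w³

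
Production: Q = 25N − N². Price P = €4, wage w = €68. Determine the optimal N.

N* = 4

The marginal product of N is MP_N = 25 − 2N.
A price-taking firm hires until the value of the marginal product equals the wage: P·MP_N = w, so 4·(25 − 2N) = 68.
Then 25 − 2N = 17, giving N = 4.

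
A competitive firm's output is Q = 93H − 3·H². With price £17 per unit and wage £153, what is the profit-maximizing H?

H* = 14

The marginal product of H is MP_H = 93 − 6H.
A price-taking firm hires until the value of the marginal product equals the wage: P·MP_H = w, so 17·(93 − 6H) = 153.
Then 93 − 6H = 9, giving H = 14.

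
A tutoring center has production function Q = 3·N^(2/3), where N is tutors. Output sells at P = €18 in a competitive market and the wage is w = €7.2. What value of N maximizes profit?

N* = 125

MP_N = (2/3)·3·N^(-1/3) = 2·N^(-1/3).
Profit maximization for a price taker requires P·MP_N = w: 18·2·N^(-1/3) = 7.2.
So N^(-1/3) = 0.2, which gives N = 125.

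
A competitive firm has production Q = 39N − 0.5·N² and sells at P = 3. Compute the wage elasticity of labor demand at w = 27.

From P·MP_N = w with MP_N = 39 − N, labor demand is N(w) = 39 − w/3.
dN/dw = −1/(3) = -1/3.
At w = 27, N = 30, so ε = (dN/dw)·(w/N) = (-1/3)·(27/30) = -0.3.

ε = -0.3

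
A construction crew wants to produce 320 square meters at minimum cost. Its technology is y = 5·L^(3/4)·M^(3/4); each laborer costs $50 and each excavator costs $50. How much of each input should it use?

Cost minimization requires the marginal rate of technical substitution to equal the input-price ratio: MP_L/MP_M = w/r.
Here MP_L/MP_M = (3/4)·(M/L)/(3/4) = (M/L). Setting this equal to 50/50 = 1 gives M = L.
Substituting into y = 320: 5·L^(3/4)·(L)^(3/4) = 320.
Solving, L = 16 and M = 16.

L* = 16, M* = 16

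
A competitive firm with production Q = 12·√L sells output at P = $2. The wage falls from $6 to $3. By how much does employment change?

ΔL = 12

From P·MP_L = w with MP_L = 6·L^(-1/2), the labor demand is L(w) = (12/w)^(2).
At w = 6: L = 4. At w = 3: L = 16.
ΔL = 16 − 4 = 12.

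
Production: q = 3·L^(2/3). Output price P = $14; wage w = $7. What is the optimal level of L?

L* = 64

MP_L = (2/3)·3·L^(-1/3) = 2·L^(-1/3).
Profit maximization for a price taker requires P·MP_L = w: 14·2·L^(-1/3) = 7.
So L^(-1/3) = 0.25, which gives L = 64.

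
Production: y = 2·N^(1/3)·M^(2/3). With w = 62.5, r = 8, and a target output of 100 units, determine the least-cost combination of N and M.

N* = 8, M* = 125

Cost minimization requires the marginal rate of technical substitution to equal the input-price ratio: MP_N/MP_M = w/r.
Here MP_N/MP_M = (1/3)·(M/N)/(2/3) = 0.5·(M/N). Setting this equal to 62.5/8 = 7.8125 gives M = 15.625N.
Substituting into y = 100: 2·N^(1/3)·(15.625N)^(2/3) = 100.
Solving, N = 8 and M = 125.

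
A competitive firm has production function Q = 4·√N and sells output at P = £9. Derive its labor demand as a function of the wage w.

MP_N = (1/2)·4·N^(-1/2) = 2·N^(-1/2).
Setting P·MP_N = w: 18·N^(-1/2) = w.
Solving for N: N^(-1/2) = w/18, so N = (18/w)^(2).

N(w) = 324/w²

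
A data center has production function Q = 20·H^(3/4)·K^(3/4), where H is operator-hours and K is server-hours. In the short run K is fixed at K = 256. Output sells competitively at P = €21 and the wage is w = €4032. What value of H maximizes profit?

H* = 625

With K = 256, MP_H = (3/4)·20·H^(-1/4)·256^(3/4) = 960·H^(-1/4).
Profit maximization for a price taker requires P·MP_H = w: 21·960·H^(-1/4) = 4032.
So H^(-1/4) = 0.2, which gives H = 625.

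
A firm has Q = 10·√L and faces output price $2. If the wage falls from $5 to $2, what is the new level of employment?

From P·MP_L = w with MP_L = 5·L^(-1/2), the labor demand is L(w) = (10/w)^(2).
At w = 5: L = 4. At w = 2: L = 25.

L* = 25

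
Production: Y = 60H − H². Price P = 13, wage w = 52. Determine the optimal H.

H* = 28

The marginal product of H is MP_H = 60 − 2H.
A price-taking firm hires until the value of the marginal product equals the wage: P·MP_H = w, so 13·(60 − 2H) = 52.
Then 60 − 2H = 4, giving H = 28.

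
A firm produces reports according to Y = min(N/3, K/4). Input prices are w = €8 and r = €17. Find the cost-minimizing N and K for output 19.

With a fixed-proportions technology, the cost-minimizing bundle uses no slack in either input: N/3 = K/4 = Y.
So N = 3·19 = 57 and K = 4·19 = 76.

N* = 57, K* = 76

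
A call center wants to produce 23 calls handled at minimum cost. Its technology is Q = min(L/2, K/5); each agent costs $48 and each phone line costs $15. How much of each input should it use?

L* = 46, K* = 115

With a fixed-proportions technology, the cost-minimizing bundle uses no slack in either input: L/2 = K/5 = Q.
So L = 2·23 = 46 and K = 5·23 = 115.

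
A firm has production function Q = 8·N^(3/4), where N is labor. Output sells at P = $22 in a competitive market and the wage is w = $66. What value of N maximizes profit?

N* = 16

MP_N = (3/4)·8·N^(-1/4) = 6·N^(-1/4).
Profit maximization for a price taker requires P·MP_N = w: 22·6·N^(-1/4) = 66.
So N^(-1/4) = 0.5, which gives N = 16.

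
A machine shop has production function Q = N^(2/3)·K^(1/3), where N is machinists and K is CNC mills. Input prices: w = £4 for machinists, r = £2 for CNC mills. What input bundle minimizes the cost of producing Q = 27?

N* = 27, K* = 27

Cost minimization requires the marginal rate of technical substitution to equal the input-price ratio: MP_N/MP_K = w/r.
Here MP_N/MP_K = (2/3)·(K/N)/(1/3) = 2·(K/N). Setting this equal to 4/2 = 2 gives K = N.
Substituting into Q = 27: N^(2/3)·(N)^(1/3) = 27.
Solving, N = 27 and K = 27.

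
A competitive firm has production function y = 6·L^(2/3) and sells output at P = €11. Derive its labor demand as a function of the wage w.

MP_L = (2/3)·6·L^(-1/3) = 4·L^(-1/3).
Setting P·MP_L = w: 44·L^(-1/3) = w.
Solving for L: L^(-1/3) = w/44, so L = (44/w)^(3).

L(w) = 85184/w³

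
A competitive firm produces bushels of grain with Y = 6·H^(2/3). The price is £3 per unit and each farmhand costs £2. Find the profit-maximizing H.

H* = 216

MP_H = (2/3)·6·H^(-1/3) = 4·H^(-1/3).
Profit maximization for a price taker requires P·MP_H = w: 3·4·H^(-1/3) = 2.
So H^(-1/3) = 1/6, which gives H = 216.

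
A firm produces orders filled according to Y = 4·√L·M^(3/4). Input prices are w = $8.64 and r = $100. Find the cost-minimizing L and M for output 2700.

L* = 625, M* = 81

Cost minimization requires the marginal rate of technical substitution to equal the input-price ratio: MP_L/MP_M = w/r.
Here MP_L/MP_M = (1/2)·(M/L)/(3/4) = (2/3)·(M/L). Setting this equal to 8.64/100 = 0.0864 gives M = 0.1296L.
Substituting into Y = 2700: 4·L^(1/2)·(0.1296L)^(3/4) = 2700.
Solving, L = 625 and M = 81.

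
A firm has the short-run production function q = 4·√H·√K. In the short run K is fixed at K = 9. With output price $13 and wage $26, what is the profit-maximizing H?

H* = 9

With K = 9, MP_H = (1/2)·4·H^(-1/2)·9^(1/2) = 6·H^(-1/2).
Profit maximization for a price taker requires P·MP_H = w: 13·6·H^(-1/2) = 26.
So H^(-1/2) = 1/3, which gives H = 9.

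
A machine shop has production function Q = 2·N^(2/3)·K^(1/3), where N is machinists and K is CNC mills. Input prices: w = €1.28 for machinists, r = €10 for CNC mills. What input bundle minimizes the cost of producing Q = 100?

Cost minimization requires the marginal rate of technical substitution to equal the input-price ratio: MP_N/MP_K = w/r.
Here MP_N/MP_K = (2/3)·(K/N)/(1/3) = 2·(K/N). Setting this equal to 1.28/10 = 0.128 gives K = 0.064N.
Substituting into Q = 100: 2·N^(2/3)·(0.064N)^(1/3) = 100.
Solving, N = 125 and K = 8.

N* = 125, K* = 8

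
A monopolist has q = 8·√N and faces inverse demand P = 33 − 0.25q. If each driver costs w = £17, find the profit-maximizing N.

Marginal revenue from the inverse demand is MR = 33 − 0.5q.
The marginal product is MP_N = 4·N^(-1/2).
A monopolist hires until marginal revenue product equals the wage: MR·MP_N = w.
At N, q = 8·√N. Substituting and solving: (33 − 4·√N)·4·N^(-1/2) = 17 gives N = 16.

N* = 16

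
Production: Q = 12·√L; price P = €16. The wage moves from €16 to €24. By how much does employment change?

ΔL = -20

From P·MP_L = w with MP_L = 6·L^(-1/2), the labor demand is L(w) = (96/w)^(2).
At w = 16: L = 36. At w = 24: L = 16.
ΔL = 16 − 36 = -20.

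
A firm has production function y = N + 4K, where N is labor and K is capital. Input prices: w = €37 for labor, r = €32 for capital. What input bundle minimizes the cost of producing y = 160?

N* = 0, K* = 40

The inputs are perfect substitutes, so the firm uses whichever has the lower cost per unit of output.
Cost per unit of output via N is 37; via K it is 8. K is cheaper.
Producing y = 160 with K alone: N = 0, K = 40.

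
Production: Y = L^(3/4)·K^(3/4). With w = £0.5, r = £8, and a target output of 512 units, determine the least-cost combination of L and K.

Cost minimization requires the marginal rate of technical substitution to equal the input-price ratio: MP_L/MP_K = w/r.
Here MP_L/MP_K = (3/4)·(K/L)/(3/4) = (K/L). Setting this equal to 0.5/8 = 0.0625 gives K = 0.0625L.
Substituting into Y = 512: L^(3/4)·(0.0625L)^(3/4) = 512.
Solving, L = 256 and K = 16.

L* = 256, K* = 16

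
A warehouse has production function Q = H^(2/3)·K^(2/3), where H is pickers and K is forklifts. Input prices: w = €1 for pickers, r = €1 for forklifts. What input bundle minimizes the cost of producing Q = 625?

Cost minimization requires the marginal rate of technical substitution to equal the input-price ratio: MP_H/MP_K = w/r.
Here MP_H/MP_K = (2/3)·(K/H)/(2/3) = (K/H). Setting this equal to 1/1 = 1 gives K = H.
Substituting into Q = 625: H^(2/3)·(H)^(2/3) = 625.
Solving, H = 125 and K = 125.

H* = 125, K* = 125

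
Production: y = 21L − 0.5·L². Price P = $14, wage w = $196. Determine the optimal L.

The marginal product of L is MP_L = 21 − L.
A price-taking firm hires until the value of the marginal product equals the wage: P·MP_L = w, so 14·(21 − L) = 196.
Then 21 − L = 14, giving L = 7.

L* = 7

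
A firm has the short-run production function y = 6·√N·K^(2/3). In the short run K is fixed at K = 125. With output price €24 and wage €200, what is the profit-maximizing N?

With K = 125, MP_N = (1/2)·6·N^(-1/2)·125^(2/3) = 75·N^(-1/2).
Profit maximization for a price taker requires P·MP_N = w: 24·75·N^(-1/2) = 200.
So N^(-1/2) = 1/9, which gives N = 81.

N* = 81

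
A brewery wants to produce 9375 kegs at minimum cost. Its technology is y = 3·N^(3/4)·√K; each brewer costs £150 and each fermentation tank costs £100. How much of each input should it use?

N* = 625, K* = 625

Cost minimization requires the marginal rate of technical substitution to equal the input-price ratio: MP_N/MP_K = w/r.
Here MP_N/MP_K = (3/4)·(K/N)/(1/2) = 1.5·(K/N). Setting this equal to 150/100 = 1.5 gives K = N.
Substituting into y = 9375: 3·N^(3/4)·(N)^(1/2) = 9375.
Solving, N = 625 and K = 625.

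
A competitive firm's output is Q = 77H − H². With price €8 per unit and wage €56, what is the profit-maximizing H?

H* = 35

The marginal product of H is MP_H = 77 − 2H.
A price-taking firm hires until the value of the marginal product equals the wage: P·MP_H = w, so 8·(77 − 2H) = 56.
Then 77 − 2H = 7, giving H = 35.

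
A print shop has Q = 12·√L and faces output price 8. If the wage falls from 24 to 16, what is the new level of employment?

From P·MP_L = w with MP_L = 6·L^(-1/2), the labor demand is L(w) = (48/w)^(2).
At w = 24: L = 4. At w = 16: L = 9.

L* = 9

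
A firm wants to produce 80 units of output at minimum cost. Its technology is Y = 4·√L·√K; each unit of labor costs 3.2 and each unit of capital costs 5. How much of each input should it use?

Cost minimization requires the marginal rate of technical substitution to equal the input-price ratio: MP_L/MP_K = w/r.
Here MP_L/MP_K = (1/2)·(K/L)/(1/2) = (K/L). Setting this equal to 3.2/5 = 0.64 gives K = 0.64L.
Substituting into Y = 80: 4·L^(1/2)·(0.64L)^(1/2) = 80.
Solving, L = 25 and K = 16.

L* = 25, K* = 16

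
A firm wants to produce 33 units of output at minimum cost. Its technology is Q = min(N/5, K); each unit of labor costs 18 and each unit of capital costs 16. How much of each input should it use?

With a fixed-proportions technology, the cost-minimizing bundle uses no slack in either input: N/5 = K = Q.
So N = 5·33 = 165 and K = 33.

N* = 165, K* = 33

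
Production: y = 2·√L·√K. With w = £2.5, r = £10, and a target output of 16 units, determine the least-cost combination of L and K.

Cost minimization requires the marginal rate of technical substitution to equal the input-price ratio: MP_L/MP_K = w/r.
Here MP_L/MP_K = (1/2)·(K/L)/(1/2) = (K/L). Setting this equal to 2.5/10 = 0.25 gives K = 0.25L.
Substituting into y = 16: 2·L^(1/2)·(0.25L)^(1/2) = 16.
Solving, L = 16 and K = 4.

L* = 16, K* = 4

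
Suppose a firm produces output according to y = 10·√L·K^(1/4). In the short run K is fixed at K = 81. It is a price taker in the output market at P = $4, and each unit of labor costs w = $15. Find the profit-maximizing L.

L* = 16

With K = 81, MP_L = (1/2)·10·L^(-1/2)·81^(1/4) = 15·L^(-1/2).
Profit maximization for a price taker requires P·MP_L = w: 4·15·L^(-1/2) = 15.
So L^(-1/2) = 0.25, which gives L = 16.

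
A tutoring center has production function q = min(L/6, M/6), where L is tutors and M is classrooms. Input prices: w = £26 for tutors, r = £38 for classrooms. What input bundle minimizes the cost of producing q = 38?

With a fixed-proportions technology, the cost-minimizing bundle uses no slack in either input: L/6 = M/6 = q.
So L = 6·38 = 228 and M = 6·38 = 228.

L* = 228, M* = 228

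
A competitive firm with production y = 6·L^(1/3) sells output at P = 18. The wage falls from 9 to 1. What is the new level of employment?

From P·MP_L = w with MP_L = 2·L^(-2/3), the labor demand is L(w) = (36/w)^(3/2).
At w = 9: L = 8. At w = 1: L = 216.

L* = 216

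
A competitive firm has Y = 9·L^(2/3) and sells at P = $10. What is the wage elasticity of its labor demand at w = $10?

MP_L = (2/3)·9·L^(-1/3), so P·MP_L = w gives 60·L^(-1/3) = w.
Solving, L(w) = (60/w)^(3). This is a constant-elasticity form: L ∝ w^(−3), so ε = −3.

ε = -3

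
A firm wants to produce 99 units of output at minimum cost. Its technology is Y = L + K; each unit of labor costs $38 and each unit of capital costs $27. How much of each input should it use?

L* = 0, K* = 99

The inputs are perfect substitutes, so the firm uses whichever has the lower cost per unit of output.
Cost per unit of output via L is 38; via K it is 27. K is cheaper.
Producing Y = 99 with K alone: L = 0, K = 99.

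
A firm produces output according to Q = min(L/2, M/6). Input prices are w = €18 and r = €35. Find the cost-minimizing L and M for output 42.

With a fixed-proportions technology, the cost-minimizing bundle uses no slack in either input: L/2 = M/6 = Q.
So L = 2·42 = 84 and M = 6·42 = 252.

L* = 84, M* = 252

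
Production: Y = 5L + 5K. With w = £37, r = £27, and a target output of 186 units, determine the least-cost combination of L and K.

L* = 0, K* = 37.2

The inputs are perfect substitutes, so the firm uses whichever has the lower cost per unit of output.
Cost per unit of output via L is w/5 = 7.4; via K it is r/5 = 5.4. K is cheaper.
Producing Y = 186 with K alone: L = 0, K = 37.2.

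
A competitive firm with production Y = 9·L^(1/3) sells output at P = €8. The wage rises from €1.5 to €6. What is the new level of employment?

From P·MP_L = w with MP_L = 3·L^(-2/3), the labor demand is L(w) = (24/w)^(3/2).
At w = 1.5: L = 64. At w = 6: L = 8.

L* = 8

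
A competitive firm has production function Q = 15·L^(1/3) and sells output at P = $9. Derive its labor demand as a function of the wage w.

L(w) = (45/w)^(3/2)

MP_L = (1/3)·15·L^(-2/3) = 5·L^(-2/3).
Setting P·MP_L = w: 45·L^(-2/3) = w.
Solving for L: L^(-2/3) = w/45, so L = (45/w)^(3/2).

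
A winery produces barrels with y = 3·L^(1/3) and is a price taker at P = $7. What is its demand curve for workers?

L(w) = (7/w)^(3/2)

MP_L = (1/3)·3·L^(-2/3) = L^(-2/3).
Setting P·MP_L = w: 7·L^(-2/3) = w.
Solving for L: L^(-2/3) = w/7, so L = (7/w)^(3/2).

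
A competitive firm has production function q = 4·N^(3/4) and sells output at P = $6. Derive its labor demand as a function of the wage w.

N(w) = 104976/w^(4)

MP_N = (3/4)·4·N^(-1/4) = 3·N^(-1/4).
Setting P·MP_N = w: 18·N^(-1/4) = w.
Solving for N: N^(-1/4) = w/18, so N = (18/w)^(4).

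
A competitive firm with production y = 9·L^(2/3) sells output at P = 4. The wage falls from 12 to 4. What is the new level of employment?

L* = 216

From P·MP_L = w with MP_L = 6·L^(-1/3), the labor demand is L(w) = (24/w)^(3).
At w = 12: L = 8. At w = 4: L = 216.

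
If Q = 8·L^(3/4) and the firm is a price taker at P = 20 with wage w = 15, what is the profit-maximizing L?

MP_L = (3/4)·8·L^(-1/4) = 6·L^(-1/4).
Profit maximization for a price taker requires P·MP_L = w: 20·6·L^(-1/4) = 15.
So L^(-1/4) = 0.125, which gives L = 4096.

L* = 4096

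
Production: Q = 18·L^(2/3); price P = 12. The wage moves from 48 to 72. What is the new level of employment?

From P·MP_L = w with MP_L = 12·L^(-1/3), the labor demand is L(w) = (144/w)^(3).
At w = 48: L = 27. At w = 72: L = 8.

L* = 8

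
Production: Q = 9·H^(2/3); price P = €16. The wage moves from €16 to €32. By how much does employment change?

ΔH = -189

From P·MP_H = w with MP_H = 6·H^(-1/3), the labor demand is H(w) = (96/w)^(3).
At w = 16: H = 216. At w = 32: H = 27.
ΔH = 27 − 216 = -189.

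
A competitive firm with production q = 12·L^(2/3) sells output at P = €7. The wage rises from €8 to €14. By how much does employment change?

From P·MP_L = w with MP_L = 8·L^(-1/3), the labor demand is L(w) = (56/w)^(3).
At w = 8: L = 343. At w = 14: L = 64.
ΔL = 64 − 343 = -279.

ΔL = -279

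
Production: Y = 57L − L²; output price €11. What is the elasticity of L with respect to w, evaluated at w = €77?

From P·MP_L = w with MP_L = 57 − 2L, labor demand is L(w) = (57 − w/11)/2.
dL/dw = −1/(22) = -1/22.
At w = 77, L = 25, so ε = (dL/dw)·(w/L) = (-1/22)·(77/25) = -0.14.

ε = -0.14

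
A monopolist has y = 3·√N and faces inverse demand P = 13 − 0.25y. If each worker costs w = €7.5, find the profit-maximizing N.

N* = 4

Marginal revenue from the inverse demand is MR = 13 − 0.5y.
The marginal product is MP_N = 1.5·N^(-1/2).
A monopolist hires until marginal revenue product equals the wage: MR·MP_N = w.
At N, y = 3·√N. Substituting and solving: (13 − 1.5·√N)·1.5·N^(-1/2) = 7.5 gives N = 4.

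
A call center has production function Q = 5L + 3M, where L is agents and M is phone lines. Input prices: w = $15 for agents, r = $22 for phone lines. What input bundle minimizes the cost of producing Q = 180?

The inputs are perfect substitutes, so the firm uses whichever has the lower cost per unit of output.
Cost per unit of output via L is w/5 = 3; via M it is r/3 = 22/3. L is cheaper.
Producing Q = 180 with L alone: L = 36, M = 0.

L* = 36, M* = 0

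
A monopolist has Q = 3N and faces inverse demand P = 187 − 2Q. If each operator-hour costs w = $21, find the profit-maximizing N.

Marginal revenue from the inverse demand is MR = 187 − 4Q.
The marginal product is MP_N = 3.
A monopolist hires until marginal revenue product equals the wage: MR·MP_N = w.
(187 − 12N)·3 = 21, so N = 15.

N* = 15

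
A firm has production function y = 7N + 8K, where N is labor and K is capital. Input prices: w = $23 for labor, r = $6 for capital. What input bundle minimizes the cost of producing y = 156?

The inputs are perfect substitutes, so the firm uses whichever has the lower cost per unit of output.
Cost per unit of output via N is w/7 = 23/7; via K it is r/8 = 0.75. K is cheaper.
Producing y = 156 with K alone: N = 0, K = 19.5.

N* = 0, K* = 19.5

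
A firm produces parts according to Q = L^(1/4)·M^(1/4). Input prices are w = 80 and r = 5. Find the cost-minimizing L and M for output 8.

L* = 16, M* = 256

Cost minimization requires the marginal rate of technical substitution to equal the input-price ratio: MP_L/MP_M = w/r.
Here MP_L/MP_M = (1/4)·(M/L)/(1/4) = (M/L). Setting this equal to 80/5 = 16 gives M = 16L.
Substituting into Q = 8: L^(1/4)·(16L)^(1/4) = 8.
Solving, L = 16 and M = 256.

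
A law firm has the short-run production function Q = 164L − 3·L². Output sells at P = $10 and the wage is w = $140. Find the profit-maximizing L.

L* = 25

The marginal product of L is MP_L = 164 − 6L.
A price-taking firm hires until the value of the marginal product equals the wage: P·MP_L = w, so 10·(164 − 6L) = 140.
Then 164 − 6L = 14, giving L = 25.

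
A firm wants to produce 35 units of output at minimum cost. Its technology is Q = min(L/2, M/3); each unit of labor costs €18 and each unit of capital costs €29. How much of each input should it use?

L* = 70, M* = 105

With a fixed-proportions technology, the cost-minimizing bundle uses no slack in either input: L/2 = M/3 = Q.
So L = 2·35 = 70 and M = 3·35 = 105.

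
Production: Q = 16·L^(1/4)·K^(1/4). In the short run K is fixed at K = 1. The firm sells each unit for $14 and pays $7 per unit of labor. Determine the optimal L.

L* = 16

With K = 1, MP_L = (1/4)·16·L^(-3/4)·1^(1/4) = 4·L^(-3/4).
Profit maximization for a price taker requires P·MP_L = w: 14·4·L^(-3/4) = 7.
So L^(-3/4) = 0.125, which gives L = 16.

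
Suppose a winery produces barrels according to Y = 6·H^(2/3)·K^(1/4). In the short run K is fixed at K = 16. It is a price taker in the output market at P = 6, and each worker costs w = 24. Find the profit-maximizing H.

With K = 16, MP_H = (2/3)·6·H^(-1/3)·16^(1/4) = 8·H^(-1/3).
Profit maximization for a price taker requires P·MP_H = w: 6·8·H^(-1/3) = 24.
So H^(-1/3) = 0.5, which gives H = 8.

H* = 8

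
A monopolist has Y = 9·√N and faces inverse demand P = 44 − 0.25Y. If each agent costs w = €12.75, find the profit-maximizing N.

Marginal revenue from the inverse demand is MR = 44 − 0.5Y.
The marginal product is MP_N = 4.5·N^(-1/2).
A monopolist hires until marginal revenue product equals the wage: MR·MP_N = w.
At N, Y = 9·√N. Substituting and solving: (44 − 4.5·√N)·4.5·N^(-1/2) = 12.75 gives N = 36.

N* = 36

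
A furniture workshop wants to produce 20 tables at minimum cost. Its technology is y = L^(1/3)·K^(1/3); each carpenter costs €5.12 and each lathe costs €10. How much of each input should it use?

Cost minimization requires the marginal rate of technical substitution to equal the input-price ratio: MP_L/MP_K = w/r.
Here MP_L/MP_K = (1/3)·(K/L)/(1/3) = (K/L). Setting this equal to 5.12/10 = 0.512 gives K = 0.512L.
Substituting into y = 20: L^(1/3)·(0.512L)^(1/3) = 20.
Solving, L = 125 and K = 64.

L* = 125, K* = 64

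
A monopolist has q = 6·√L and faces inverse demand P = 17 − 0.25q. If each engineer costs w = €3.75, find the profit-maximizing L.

L* = 16

Marginal revenue from the inverse demand is MR = 17 − 0.5q.
The marginal product is MP_L = 3·L^(-1/2).
A monopolist hires until marginal revenue product equals the wage: MR·MP_L = w.
At L, q = 6·√L. Substituting and solving: (17 − 3·√L)·3·L^(-1/2) = 3.75 gives L = 16.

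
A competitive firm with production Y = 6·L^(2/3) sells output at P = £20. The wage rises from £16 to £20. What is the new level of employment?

From P·MP_L = w with MP_L = 4·L^(-1/3), the labor demand is L(w) = (80/w)^(3).
At w = 16: L = 125. At w = 20: L = 64.

L* = 64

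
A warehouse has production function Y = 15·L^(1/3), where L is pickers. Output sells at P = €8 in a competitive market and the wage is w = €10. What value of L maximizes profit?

MP_L = (1/3)·15·L^(-2/3) = 5·L^(-2/3).
Profit maximization for a price taker requires P·MP_L = w: 8·5·L^(-2/3) = 10.
So L^(-2/3) = 0.25, which gives L = 8.

L* = 8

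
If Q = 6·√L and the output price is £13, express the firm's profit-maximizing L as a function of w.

MP_L = (1/2)·6·L^(-1/2) = 3·L^(-1/2).
Setting P·MP_L = w: 39·L^(-1/2) = w.
Solving for L: L^(-1/2) = w/39, so L = (39/w)^(2).

L(w) = 1521/w²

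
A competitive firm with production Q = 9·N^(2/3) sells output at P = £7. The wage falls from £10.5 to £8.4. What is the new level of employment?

From P·MP_N = w with MP_N = 6·N^(-1/3), the labor demand is N(w) = (42/w)^(3).
At w = 10.5: N = 64. At w = 8.4: N = 125.

N* = 125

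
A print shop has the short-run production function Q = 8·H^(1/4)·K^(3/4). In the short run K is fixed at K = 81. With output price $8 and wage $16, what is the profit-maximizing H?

With K = 81, MP_H = (1/4)·8·H^(-3/4)·81^(3/4) = 54·H^(-3/4).
Profit maximization for a price taker requires P·MP_H = w: 8·54·H^(-3/4) = 16.
So H^(-3/4) = 1/27, which gives H = 81.

H* = 81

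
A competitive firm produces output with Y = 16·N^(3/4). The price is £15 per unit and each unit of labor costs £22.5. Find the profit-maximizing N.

N* = 4096

MP_N = (3/4)·16·N^(-1/4) = 12·N^(-1/4).
Profit maximization for a price taker requires P·MP_N = w: 15·12·N^(-1/4) = 22.5.
So N^(-1/4) = 0.125, which gives N = 4096.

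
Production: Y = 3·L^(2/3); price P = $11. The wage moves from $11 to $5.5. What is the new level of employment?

L* = 64

From P·MP_L = w with MP_L = 2·L^(-1/3), the labor demand is L(w) = (22/w)^(3).
At w = 11: L = 8. At w = 5.5: L = 64.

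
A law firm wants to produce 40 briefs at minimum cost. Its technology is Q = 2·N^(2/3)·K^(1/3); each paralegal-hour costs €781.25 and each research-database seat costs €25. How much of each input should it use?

N* = 8, K* = 125

Cost minimization requires the marginal rate of technical substitution to equal the input-price ratio: MP_N/MP_K = w/r.
Here MP_N/MP_K = (2/3)·(K/N)/(1/3) = 2·(K/N). Setting this equal to 781.25/25 = 31.25 gives K = 15.625N.
Substituting into Q = 40: 2·N^(2/3)·(15.625N)^(1/3) = 40.
Solving, N = 8 and K = 125.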